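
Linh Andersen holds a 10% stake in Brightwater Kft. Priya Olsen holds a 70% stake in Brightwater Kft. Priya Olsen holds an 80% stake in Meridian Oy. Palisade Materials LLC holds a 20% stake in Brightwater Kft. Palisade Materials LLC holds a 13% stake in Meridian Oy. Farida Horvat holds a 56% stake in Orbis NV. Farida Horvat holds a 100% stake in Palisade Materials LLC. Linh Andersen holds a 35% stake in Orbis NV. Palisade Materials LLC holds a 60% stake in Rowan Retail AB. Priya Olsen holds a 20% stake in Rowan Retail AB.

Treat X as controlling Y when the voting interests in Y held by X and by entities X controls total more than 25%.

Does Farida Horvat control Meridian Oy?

Farida holds 56% of Orbis, so Farida controls Orbis.
Farida holds 100% of Palisade, so Farida controls Palisade.
Palisade holds 60% of Rowan, so Farida controls Rowan.
In Meridian, Farida's side holds only 13%, not > 25%.
So Farida does not control Meridian.

No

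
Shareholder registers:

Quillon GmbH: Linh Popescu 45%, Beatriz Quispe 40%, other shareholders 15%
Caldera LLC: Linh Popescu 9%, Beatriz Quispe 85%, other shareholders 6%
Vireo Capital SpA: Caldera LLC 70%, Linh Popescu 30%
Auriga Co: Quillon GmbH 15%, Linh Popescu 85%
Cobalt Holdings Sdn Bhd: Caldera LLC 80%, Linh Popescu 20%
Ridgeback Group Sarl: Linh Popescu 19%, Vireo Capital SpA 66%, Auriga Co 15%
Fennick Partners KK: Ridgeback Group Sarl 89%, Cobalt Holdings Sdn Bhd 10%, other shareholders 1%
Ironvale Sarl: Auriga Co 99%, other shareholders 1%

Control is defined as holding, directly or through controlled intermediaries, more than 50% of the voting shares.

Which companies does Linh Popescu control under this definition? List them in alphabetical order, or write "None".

Auriga Co, Ironvale Sarl

Linh holds 85% of Auriga, so Linh controls Auriga.
Auriga holds 99% of Ironvale, so Linh controls Ironvale.
No other company's threshold is met.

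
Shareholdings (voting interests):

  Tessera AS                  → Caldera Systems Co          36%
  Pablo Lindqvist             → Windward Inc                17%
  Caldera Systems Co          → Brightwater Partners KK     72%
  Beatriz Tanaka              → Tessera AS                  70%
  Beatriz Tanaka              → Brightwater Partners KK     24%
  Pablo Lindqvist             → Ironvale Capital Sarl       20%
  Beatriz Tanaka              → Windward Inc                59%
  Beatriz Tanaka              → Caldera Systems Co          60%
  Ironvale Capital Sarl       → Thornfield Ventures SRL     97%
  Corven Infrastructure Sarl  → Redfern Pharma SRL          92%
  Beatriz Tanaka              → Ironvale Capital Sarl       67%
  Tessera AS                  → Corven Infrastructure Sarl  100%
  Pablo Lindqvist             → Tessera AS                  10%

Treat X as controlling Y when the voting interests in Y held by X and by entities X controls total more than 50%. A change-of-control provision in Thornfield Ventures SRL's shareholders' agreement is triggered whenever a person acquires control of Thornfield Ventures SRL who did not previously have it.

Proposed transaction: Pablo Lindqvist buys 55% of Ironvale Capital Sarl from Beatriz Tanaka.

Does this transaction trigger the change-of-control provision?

Yes

The purchase adds only to Pablo's holdings (Beatriz's stake shrinks), so Pablo is the only person who could newly come to control Thornfield.
Pablo's largest direct stake is 20% in Ironvale, which does not meet the threshold, so Pablo controls no company.
Neither Pablo nor any entity Pablo controls holds any voting interest in Thornfield.
So before the transaction, Pablo does not control Thornfield.
After the purchase, Pablo's direct stake in Ironvale rises to 20% + 55% = 75%, and Beatriz's stake falls to 12%.
Pablo holds 75% of Ironvale, so Pablo controls Ironvale.
Ironvale holds 97% of Thornfield, so Pablo controls Thornfield.
Pablo did not control Thornfield before and does after, so the clause is triggered.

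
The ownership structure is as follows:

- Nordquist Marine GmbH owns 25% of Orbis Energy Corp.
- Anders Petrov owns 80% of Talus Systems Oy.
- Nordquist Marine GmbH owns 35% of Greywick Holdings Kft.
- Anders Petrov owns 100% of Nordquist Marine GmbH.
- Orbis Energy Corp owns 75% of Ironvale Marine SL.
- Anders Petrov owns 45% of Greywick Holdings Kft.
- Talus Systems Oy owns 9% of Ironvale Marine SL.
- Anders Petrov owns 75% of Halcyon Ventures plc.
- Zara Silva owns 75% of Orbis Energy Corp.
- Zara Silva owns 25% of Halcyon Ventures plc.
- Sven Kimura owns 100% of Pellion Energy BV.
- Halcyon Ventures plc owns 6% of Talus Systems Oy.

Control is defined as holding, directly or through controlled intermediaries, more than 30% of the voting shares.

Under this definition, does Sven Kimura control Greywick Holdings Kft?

No

Sven holds 100% of Pellion, so Sven controls Pellion.
Neither Sven nor any entity Sven controls holds any voting interest in Greywick.
So Sven does not control Greywick.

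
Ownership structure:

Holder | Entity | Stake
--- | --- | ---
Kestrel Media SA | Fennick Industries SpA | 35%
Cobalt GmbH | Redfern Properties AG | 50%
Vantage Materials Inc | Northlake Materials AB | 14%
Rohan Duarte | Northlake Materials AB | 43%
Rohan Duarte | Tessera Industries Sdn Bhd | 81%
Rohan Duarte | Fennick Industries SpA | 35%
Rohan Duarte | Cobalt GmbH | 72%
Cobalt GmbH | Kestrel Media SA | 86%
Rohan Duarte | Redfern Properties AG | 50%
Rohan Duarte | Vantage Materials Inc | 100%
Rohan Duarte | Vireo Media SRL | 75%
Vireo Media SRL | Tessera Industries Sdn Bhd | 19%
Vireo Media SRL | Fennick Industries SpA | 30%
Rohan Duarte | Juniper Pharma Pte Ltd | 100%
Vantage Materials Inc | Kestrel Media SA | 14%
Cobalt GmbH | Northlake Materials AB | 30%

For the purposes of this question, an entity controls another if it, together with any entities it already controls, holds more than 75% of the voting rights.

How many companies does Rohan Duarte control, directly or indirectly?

Rohan holds 100% of Vantage, so Rohan controls Vantage.
Rohan holds 100% of Juniper, so Rohan controls Juniper.
Rohan holds 81% of Tessera, so Rohan controls Tessera.
No other company's threshold is met.
Rohan controls 3 companies.

3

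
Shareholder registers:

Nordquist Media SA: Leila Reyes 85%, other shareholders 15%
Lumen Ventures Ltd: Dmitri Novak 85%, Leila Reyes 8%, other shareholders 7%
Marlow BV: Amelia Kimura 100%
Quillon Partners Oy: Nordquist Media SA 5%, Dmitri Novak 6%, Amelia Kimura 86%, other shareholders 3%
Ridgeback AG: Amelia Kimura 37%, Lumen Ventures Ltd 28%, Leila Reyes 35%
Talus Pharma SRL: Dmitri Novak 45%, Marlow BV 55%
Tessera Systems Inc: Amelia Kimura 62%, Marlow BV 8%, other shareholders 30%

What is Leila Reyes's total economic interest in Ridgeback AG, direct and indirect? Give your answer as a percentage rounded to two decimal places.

Leila reaches Ridgeback along 2 paths.
Via Lumen: 8% × 28% = 2.24%.
Direct stake: 35% = 35%.
Total: 2.24% + 35% = 37.24%.

37.24%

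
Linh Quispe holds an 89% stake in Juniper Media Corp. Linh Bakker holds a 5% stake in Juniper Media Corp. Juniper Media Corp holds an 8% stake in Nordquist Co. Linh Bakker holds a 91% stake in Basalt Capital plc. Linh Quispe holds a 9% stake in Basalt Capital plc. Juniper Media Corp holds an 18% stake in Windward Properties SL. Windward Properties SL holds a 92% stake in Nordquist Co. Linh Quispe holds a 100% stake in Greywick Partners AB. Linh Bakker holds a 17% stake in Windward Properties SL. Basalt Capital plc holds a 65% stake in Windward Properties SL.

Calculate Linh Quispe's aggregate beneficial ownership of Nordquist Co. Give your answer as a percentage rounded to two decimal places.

Linh Quispe reaches Nordquist along 3 paths.
Via Basalt → Windward: 9% × 65% × 92% = 5.382%.
Via Juniper → Windward: 89% × 18% × 92% = 14.7384%.
Via Juniper: 89% × 8% = 7.12%.
Total: 5.382% + 14.7384% + 7.12% = 27.2404%.
Rounded: 27.24%.

27.24%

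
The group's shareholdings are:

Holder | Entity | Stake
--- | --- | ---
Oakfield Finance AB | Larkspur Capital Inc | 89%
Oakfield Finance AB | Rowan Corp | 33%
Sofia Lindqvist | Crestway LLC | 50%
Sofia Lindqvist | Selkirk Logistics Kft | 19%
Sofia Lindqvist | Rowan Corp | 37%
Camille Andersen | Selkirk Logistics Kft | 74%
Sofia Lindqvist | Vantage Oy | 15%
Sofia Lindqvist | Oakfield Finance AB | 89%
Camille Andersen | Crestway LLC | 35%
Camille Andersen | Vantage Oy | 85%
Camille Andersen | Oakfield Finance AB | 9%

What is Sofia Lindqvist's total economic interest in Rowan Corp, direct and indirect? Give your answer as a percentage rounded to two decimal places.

66.37%

Sofia reaches Rowan along 2 paths.
Via Oakfield: 89% × 33% = 29.37%.
Direct stake: 37% = 37%.
Total: 29.37% + 37% = 66.37%.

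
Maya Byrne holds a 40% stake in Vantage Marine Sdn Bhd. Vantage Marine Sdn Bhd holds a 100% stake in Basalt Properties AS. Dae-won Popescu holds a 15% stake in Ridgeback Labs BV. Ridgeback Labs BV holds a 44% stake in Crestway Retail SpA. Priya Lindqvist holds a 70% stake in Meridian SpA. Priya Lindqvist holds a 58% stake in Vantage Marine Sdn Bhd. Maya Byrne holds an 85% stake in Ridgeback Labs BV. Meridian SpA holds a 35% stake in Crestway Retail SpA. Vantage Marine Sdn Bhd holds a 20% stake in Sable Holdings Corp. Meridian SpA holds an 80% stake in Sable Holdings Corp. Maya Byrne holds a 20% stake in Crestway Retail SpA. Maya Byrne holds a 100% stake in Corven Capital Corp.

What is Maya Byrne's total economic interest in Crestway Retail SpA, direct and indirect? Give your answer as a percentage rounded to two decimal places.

Maya reaches Crestway along 2 paths.
Via Ridgeback: 85% × 44% = 37.4%.
Direct stake: 20% = 20%.
Total: 37.4% + 20% = 57.4%.
Rounded: 57.40%.

57.40%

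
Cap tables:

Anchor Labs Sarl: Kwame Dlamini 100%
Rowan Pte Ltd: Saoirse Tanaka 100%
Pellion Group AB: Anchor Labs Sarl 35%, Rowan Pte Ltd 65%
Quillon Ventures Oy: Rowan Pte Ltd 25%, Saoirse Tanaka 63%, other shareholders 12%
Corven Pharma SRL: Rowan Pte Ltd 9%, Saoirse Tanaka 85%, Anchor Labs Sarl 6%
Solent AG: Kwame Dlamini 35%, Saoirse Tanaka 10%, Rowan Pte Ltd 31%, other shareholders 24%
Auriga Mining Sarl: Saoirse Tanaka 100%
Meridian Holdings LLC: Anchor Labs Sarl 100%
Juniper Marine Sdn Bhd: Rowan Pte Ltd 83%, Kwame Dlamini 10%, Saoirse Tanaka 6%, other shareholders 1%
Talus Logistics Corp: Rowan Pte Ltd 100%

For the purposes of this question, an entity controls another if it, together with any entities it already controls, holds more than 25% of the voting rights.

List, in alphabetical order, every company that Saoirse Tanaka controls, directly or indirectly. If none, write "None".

Saoirse holds 100% of Rowan, so Saoirse controls Rowan.
Rowan holds 65% of Pellion, so Saoirse controls Pellion.
Rowan and Saoirse together hold 25% + 63% = 88% of Quillon, so Saoirse controls Quillon.
Rowan and Saoirse together hold 9% + 85% = 94% of Corven, so Saoirse controls Corven.
Saoirse and Rowan together hold 10% + 31% = 41% of Solent, so Saoirse controls Solent.
Saoirse holds 100% of Auriga, so Saoirse controls Auriga.
Rowan and Saoirse together hold 83% + 6% = 89% of Juniper, so Saoirse controls Juniper.
Rowan holds 100% of Talus, so Saoirse controls Talus.
No other company's threshold is met.

Auriga Mining Sarl, Corven Pharma SRL, Juniper Marine Sdn Bhd, Pellion Group AB, Quillon Ventures Oy, Rowan Pte Ltd, Solent AG, Talus Logistics Corp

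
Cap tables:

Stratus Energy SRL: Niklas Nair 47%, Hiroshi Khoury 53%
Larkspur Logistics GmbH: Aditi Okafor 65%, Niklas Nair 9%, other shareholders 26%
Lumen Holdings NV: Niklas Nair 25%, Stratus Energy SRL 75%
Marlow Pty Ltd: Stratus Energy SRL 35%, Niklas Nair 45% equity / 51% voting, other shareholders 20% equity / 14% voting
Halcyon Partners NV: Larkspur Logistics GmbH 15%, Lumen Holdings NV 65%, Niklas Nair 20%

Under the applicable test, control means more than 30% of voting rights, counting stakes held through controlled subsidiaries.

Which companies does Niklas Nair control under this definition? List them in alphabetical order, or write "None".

Halcyon Partners NV, Lumen Holdings NV, Marlow Pty Ltd, Stratus Energy SRL

Niklas holds 47% of Stratus, so Niklas controls Stratus.
Niklas and Stratus together hold 25% + 75% = 100% of Lumen, so Niklas controls Lumen.
Stratus and Niklas together hold 35% + 51% = 86% of Marlow, so Niklas controls Marlow.
Lumen and Niklas together hold 65% + 20% = 85% of Halcyon, so Niklas controls Halcyon.
No other company's threshold is met.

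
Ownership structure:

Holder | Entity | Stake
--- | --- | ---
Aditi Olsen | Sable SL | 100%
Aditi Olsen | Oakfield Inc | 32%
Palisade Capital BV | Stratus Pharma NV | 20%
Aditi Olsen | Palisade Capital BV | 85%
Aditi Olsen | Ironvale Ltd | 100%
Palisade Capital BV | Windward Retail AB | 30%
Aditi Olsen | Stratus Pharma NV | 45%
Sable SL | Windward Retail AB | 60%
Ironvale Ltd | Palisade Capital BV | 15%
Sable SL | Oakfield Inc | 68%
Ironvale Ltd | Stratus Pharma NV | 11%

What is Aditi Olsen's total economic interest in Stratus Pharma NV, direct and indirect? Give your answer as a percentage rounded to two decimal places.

76.00%

Aditi reaches Stratus along 4 paths.
Via Palisade: 85% × 20% = 17%.
Via Ironvale → Palisade: 100% × 15% × 20% = 3%.
Via Ironvale: 100% × 11% = 11%.
Direct stake: 45% = 45%.
Total: 17% + 3% + 11% + 45% = 76%.
Rounded: 76.00%.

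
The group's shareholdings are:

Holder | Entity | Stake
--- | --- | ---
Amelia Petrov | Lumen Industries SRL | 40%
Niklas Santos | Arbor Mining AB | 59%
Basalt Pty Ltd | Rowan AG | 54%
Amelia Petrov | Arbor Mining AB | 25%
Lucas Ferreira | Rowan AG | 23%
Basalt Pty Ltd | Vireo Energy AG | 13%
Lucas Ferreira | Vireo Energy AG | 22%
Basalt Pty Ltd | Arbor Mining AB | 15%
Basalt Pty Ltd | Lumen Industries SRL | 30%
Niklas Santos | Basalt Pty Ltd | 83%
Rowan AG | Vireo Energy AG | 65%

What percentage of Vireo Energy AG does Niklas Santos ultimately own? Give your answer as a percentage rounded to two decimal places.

39.92%

Niklas reaches Vireo along 2 paths.
Via Basalt → Rowan: 83% × 54% × 65% = 29.133%.
Via Basalt: 83% × 13% = 10.79%.
Total: 29.133% + 10.79% = 39.923%.
Rounded: 39.92%.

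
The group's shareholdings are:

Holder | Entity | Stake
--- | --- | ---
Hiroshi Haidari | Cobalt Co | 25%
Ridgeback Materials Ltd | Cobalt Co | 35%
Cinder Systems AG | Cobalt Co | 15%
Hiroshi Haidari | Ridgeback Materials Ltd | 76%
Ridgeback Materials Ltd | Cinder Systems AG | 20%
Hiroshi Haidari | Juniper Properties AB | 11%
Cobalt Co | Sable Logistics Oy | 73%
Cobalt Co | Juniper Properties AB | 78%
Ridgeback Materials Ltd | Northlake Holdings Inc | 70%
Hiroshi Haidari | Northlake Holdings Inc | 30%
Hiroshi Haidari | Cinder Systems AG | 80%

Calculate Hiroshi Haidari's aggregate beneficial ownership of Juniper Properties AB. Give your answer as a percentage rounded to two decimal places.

Hiroshi reaches Juniper along 5 paths.
Via Cobalt: 25% × 78% = 19.5%.
Via Ridgeback → Cobalt: 76% × 35% × 78% = 20.748%.
Via Cinder → Cobalt: 80% × 15% × 78% = 9.36%.
Via Ridgeback → Cinder → Cobalt: 76% × 20% × 15% × 78% = 1.7784%.
Direct stake: 11% = 11%.
Total: 19.5% + 20.748% + 9.36% + 1.7784% + 11% = 62.3864%.
Rounded: 62.39%.

62.39%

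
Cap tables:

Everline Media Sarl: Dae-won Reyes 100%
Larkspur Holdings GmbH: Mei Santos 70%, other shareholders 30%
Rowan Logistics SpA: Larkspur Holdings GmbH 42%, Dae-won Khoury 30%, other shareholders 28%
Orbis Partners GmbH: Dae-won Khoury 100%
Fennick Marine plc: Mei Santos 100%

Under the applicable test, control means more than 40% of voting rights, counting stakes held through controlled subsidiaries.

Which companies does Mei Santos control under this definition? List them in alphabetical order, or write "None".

Mei holds 70% of Larkspur, so Mei controls Larkspur.
Larkspur holds 42% of Rowan, so Mei controls Rowan.
Mei holds 100% of Fennick, so Mei controls Fennick.
No other company's threshold is met.

Fennick Marine plc, Larkspur Holdings GmbH, Rowan Logistics SpA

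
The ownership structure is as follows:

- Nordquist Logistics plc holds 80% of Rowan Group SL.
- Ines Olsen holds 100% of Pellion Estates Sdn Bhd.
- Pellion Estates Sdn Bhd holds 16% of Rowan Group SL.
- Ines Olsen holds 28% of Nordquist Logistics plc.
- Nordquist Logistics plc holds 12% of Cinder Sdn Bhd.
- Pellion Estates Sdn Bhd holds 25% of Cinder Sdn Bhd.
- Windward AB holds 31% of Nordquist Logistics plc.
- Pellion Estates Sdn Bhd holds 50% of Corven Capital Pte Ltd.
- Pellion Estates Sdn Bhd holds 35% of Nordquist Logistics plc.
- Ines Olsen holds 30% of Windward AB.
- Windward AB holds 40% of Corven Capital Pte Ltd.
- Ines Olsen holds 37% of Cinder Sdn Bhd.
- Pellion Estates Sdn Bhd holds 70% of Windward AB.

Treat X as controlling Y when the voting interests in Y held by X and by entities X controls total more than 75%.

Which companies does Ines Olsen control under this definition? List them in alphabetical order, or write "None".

Ines holds 100% of Pellion, so Ines controls Pellion.
Pellion and Ines together hold 70% + 30% = 100% of Windward, so Ines controls Windward.
Pellion and Windward together hold 50% + 40% = 90% of Corven, so Ines controls Corven.
Ines and Windward and Pellion together hold 28% + 31% + 35% = 94% of Nordquist, so Ines controls Nordquist.
Nordquist and Pellion together hold 80% + 16% = 96% of Rowan, so Ines controls Rowan.
No other company's threshold is met.

Corven Capital Pte Ltd, Nordquist Logistics plc, Pellion Estates Sdn Bhd, Rowan Group SL, Windward AB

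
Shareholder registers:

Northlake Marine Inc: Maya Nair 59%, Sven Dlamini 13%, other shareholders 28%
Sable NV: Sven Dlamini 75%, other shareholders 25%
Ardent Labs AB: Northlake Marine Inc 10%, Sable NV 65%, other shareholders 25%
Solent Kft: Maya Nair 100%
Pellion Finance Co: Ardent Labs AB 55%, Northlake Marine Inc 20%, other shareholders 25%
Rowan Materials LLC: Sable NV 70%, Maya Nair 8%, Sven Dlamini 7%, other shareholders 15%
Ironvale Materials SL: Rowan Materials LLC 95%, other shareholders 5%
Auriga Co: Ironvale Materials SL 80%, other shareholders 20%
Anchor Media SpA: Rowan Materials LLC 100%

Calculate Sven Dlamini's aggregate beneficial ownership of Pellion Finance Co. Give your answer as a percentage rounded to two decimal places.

Sven reaches Pellion along 3 paths.
Via Northlake → Ardent: 13% × 10% × 55% = 0.715%.
Via Sable → Ardent: 75% × 65% × 55% = 26.8125%.
Via Northlake: 13% × 20% = 2.6%.
Total: 0.715% + 26.8125% + 2.6% = 30.1275%.
Rounded: 30.13%.

30.13%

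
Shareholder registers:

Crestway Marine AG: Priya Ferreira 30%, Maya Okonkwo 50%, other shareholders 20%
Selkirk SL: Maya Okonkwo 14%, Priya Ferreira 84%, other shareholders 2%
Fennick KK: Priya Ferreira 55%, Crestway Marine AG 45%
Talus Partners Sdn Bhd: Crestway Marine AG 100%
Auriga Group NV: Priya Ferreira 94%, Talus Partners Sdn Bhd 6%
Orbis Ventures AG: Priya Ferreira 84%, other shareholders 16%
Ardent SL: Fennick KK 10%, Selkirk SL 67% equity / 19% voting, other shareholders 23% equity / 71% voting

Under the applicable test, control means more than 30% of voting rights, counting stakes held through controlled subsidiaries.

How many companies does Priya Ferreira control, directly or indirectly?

Priya holds 84% of Selkirk, so Priya controls Selkirk.
Priya holds 55% of Fennick, so Priya controls Fennick.
Priya holds 94% of Auriga, so Priya controls Auriga.
Priya holds 84% of Orbis, so Priya controls Orbis.
No other company's threshold is met.
Priya controls 4 companies.

4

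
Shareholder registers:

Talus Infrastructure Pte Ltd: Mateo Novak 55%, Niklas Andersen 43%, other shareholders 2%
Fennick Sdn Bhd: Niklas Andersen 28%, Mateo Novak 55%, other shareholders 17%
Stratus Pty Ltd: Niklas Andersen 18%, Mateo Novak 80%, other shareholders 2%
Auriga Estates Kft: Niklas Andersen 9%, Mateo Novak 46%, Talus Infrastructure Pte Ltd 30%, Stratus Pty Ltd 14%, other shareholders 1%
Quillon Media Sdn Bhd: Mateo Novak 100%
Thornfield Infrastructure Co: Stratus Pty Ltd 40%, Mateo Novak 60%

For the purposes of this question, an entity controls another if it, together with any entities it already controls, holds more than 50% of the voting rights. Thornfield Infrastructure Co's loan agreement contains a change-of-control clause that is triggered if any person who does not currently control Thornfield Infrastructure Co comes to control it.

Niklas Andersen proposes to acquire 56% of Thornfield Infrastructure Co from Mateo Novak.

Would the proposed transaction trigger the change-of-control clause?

Yes

The purchase adds only to Niklas's holdings (Mateo's stake shrinks), so Niklas is the only person who could newly come to control Thornfield.
Niklas's largest direct stake is 43% in Talus, which does not meet the threshold, so Niklas controls no company.
Neither Niklas nor any entity Niklas controls holds any voting interest in Thornfield.
So before the transaction, Niklas does not control Thornfield.
After the purchase, Niklas holds 56% of Thornfield directly, and Mateo's stake falls to 4%.
Niklas holds 56% of Thornfield, so Niklas controls Thornfield.
Niklas did not control Thornfield before and does after, so the clause is triggered.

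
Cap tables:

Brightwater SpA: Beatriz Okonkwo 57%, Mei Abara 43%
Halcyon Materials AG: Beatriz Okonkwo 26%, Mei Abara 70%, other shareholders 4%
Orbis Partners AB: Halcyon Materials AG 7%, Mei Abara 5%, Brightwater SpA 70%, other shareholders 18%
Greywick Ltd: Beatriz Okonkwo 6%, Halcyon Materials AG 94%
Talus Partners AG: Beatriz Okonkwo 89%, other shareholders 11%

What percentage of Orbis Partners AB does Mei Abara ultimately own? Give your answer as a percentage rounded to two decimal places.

Mei reaches Orbis along 3 paths.
Via Halcyon: 70% × 7% = 4.9%.
Direct stake: 5% = 5%.
Via Brightwater: 43% × 70% = 30.1%.
Total: 4.9% + 5% + 30.1% = 40%.
Rounded: 40.00%.

40.00%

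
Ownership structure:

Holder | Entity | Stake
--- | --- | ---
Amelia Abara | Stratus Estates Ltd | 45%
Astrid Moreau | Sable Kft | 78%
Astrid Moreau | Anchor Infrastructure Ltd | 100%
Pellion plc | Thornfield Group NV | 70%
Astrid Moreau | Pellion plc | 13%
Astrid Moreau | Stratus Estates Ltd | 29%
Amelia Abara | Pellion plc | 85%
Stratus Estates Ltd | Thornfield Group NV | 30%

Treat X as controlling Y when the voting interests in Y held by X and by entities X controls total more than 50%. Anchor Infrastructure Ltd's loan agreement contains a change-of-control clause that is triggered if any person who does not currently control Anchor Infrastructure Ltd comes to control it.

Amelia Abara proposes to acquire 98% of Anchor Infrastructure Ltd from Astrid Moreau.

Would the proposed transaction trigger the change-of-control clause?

The purchase adds only to Amelia's holdings (Astrid's stake shrinks), so Amelia is the only person who could newly come to control Anchor.
Amelia holds 85% of Pellion, so Amelia controls Pellion.
Pellion holds 70% of Thornfield, so Amelia controls Thornfield.
Neither Amelia nor any entity Amelia controls holds any voting interest in Anchor.
So before the transaction, Amelia does not control Anchor.
After the purchase, Amelia holds 98% of Anchor directly, and Astrid's stake falls to 2%.
Amelia holds 98% of Anchor, so Amelia controls Anchor.
Amelia did not control Anchor before and does after, so the clause is triggered.

Yes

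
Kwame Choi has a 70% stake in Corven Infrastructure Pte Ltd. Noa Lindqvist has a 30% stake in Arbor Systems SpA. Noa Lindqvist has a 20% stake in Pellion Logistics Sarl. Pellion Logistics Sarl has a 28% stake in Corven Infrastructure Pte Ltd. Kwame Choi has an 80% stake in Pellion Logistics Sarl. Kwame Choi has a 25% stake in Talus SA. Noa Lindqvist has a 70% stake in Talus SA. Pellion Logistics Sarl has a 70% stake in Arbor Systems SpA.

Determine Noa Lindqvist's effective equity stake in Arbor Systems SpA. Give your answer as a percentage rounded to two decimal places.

Noa reaches Arbor along 2 paths.
Direct stake: 30% = 30%.
Via Pellion: 20% × 70% = 14%.
Total: 30% + 14% = 44%.
Rounded: 44.00%.

44.00%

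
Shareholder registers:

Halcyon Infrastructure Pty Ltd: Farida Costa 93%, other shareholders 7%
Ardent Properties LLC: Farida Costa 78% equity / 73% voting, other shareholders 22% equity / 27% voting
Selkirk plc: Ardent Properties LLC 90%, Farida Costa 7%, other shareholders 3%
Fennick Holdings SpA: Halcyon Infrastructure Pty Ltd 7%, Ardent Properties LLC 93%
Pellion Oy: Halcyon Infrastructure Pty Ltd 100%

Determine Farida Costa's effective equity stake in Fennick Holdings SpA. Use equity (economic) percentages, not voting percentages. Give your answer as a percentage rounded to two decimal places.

Farida reaches Fennick along 2 paths.
Via Halcyon: 93% × 7% = 6.51%.
Via Ardent: 78% × 93% = 72.54%.
Total: 6.51% + 72.54% = 79.05%.

79.05%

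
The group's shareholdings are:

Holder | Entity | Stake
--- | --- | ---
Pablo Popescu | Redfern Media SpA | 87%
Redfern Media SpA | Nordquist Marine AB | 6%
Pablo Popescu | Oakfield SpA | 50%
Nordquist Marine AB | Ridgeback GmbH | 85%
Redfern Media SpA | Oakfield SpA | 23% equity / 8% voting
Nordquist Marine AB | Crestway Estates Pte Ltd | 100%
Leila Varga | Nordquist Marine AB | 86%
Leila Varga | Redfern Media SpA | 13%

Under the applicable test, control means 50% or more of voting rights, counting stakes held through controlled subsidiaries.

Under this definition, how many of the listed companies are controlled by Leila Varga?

3

Leila holds 86% of Nordquist, so Leila controls Nordquist.
Nordquist holds 85% of Ridgeback, so Leila controls Ridgeback.
Nordquist holds 100% of Crestway, so Leila controls Crestway.
No other company's threshold is met.
Leila controls 3 companies.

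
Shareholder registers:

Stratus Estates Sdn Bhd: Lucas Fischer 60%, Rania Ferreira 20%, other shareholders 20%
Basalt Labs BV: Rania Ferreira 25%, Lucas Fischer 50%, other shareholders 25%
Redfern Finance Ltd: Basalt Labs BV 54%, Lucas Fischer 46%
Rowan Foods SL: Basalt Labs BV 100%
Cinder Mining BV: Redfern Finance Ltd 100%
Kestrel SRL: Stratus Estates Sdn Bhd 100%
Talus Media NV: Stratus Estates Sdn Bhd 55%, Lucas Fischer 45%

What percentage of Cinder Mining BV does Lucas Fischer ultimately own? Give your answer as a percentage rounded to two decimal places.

73.00%

Lucas reaches Cinder along 2 paths.
Via Basalt → Redfern: 50% × 54% × 100% = 27%.
Via Redfern: 46% × 100% = 46%.
Total: 27% + 46% = 73%.
Rounded: 73.00%.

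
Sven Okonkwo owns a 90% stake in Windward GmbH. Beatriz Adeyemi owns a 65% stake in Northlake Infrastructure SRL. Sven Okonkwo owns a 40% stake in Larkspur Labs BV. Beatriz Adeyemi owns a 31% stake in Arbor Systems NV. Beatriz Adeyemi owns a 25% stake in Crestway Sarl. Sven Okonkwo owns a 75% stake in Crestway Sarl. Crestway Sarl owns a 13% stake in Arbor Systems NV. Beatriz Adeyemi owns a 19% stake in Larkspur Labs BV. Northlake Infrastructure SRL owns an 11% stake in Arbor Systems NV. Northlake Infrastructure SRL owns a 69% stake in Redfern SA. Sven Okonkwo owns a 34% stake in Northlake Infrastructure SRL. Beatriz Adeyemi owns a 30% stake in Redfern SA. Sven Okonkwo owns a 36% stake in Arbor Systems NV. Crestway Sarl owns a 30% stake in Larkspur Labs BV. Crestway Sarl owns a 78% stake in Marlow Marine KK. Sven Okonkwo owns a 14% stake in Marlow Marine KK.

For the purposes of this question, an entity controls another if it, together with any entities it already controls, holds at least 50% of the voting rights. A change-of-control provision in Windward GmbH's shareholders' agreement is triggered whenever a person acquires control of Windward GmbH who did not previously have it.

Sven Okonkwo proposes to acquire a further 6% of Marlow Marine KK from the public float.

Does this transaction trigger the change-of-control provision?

No

The purchase changes only Sven's holdings, so Sven is the only person who could newly come to control Windward.
Sven holds 90% of Windward, so Sven controls Windward.
So Sven already controls Windward before the transaction.
After the purchase, Sven's direct stake in Marlow rises to 14% + 6% = 20%.
Sven controlled Windward already, so this is not a new person acquiring control; every other person's position is unchanged or reduced.
No new person acquires control, so the clause is not triggered.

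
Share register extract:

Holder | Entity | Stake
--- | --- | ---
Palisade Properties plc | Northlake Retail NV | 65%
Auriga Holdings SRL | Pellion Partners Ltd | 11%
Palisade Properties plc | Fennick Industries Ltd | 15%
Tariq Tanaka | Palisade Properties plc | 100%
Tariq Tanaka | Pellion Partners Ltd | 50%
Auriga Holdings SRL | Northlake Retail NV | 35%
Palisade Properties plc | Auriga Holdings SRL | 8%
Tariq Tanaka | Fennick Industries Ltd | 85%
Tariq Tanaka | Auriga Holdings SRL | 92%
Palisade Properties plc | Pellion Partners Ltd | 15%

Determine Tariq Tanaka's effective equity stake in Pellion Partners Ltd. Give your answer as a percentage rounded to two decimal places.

76.00%

Tariq reaches Pellion along 4 paths.
Via Palisade: 100% × 15% = 15%.
Via Palisade → Auriga: 100% × 8% × 11% = 0.88%.
Via Auriga: 92% × 11% = 10.12%.
Direct stake: 50% = 50%.
Total: 15% + 0.88% + 10.12% + 50% = 76%.
Rounded: 76.00%.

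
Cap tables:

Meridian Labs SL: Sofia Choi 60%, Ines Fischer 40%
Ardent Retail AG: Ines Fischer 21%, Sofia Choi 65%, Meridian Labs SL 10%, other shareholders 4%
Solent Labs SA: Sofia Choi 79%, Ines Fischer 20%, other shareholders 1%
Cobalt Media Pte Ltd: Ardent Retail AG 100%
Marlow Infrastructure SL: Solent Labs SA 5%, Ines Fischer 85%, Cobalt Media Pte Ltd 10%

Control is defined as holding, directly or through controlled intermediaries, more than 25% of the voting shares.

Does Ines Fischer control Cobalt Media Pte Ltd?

Yes

Ines holds 40% of Meridian, so Ines controls Meridian.
Ines and Meridian together hold 21% + 10% = 31% of Ardent, so Ines controls Ardent.
Ardent holds 100% of Cobalt, so Ines controls Cobalt.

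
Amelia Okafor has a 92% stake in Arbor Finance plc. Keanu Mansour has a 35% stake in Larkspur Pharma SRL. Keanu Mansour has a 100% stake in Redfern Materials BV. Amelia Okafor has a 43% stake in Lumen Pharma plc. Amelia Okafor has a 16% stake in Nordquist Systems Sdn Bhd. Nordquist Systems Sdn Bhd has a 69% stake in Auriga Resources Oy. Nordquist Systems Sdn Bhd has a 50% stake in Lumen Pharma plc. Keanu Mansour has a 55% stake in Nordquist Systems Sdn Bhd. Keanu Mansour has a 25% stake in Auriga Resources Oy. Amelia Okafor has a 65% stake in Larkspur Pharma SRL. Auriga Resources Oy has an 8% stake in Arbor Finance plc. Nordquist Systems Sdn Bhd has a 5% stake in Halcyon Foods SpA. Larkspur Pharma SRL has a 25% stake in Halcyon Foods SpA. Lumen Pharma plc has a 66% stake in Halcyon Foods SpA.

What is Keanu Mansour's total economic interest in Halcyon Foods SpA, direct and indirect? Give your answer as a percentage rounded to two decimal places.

Keanu reaches Halcyon along 3 paths.
Via Larkspur: 35% × 25% = 8.75%.
Via Nordquist → Lumen: 55% × 50% × 66% = 18.15%.
Via Nordquist: 55% × 5% = 2.75%.
Total: 8.75% + 18.15% + 2.75% = 29.65%.

29.65%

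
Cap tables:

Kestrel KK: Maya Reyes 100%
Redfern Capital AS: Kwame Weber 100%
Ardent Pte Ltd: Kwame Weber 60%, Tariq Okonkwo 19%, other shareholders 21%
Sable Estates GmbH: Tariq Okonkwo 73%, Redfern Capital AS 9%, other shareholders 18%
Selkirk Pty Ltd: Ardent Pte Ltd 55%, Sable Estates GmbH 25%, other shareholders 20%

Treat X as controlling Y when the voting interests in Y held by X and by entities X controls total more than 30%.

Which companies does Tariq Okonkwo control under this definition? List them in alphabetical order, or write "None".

Sable Estates GmbH

Tariq holds 73% of Sable, so Tariq controls Sable.
No other company's threshold is met.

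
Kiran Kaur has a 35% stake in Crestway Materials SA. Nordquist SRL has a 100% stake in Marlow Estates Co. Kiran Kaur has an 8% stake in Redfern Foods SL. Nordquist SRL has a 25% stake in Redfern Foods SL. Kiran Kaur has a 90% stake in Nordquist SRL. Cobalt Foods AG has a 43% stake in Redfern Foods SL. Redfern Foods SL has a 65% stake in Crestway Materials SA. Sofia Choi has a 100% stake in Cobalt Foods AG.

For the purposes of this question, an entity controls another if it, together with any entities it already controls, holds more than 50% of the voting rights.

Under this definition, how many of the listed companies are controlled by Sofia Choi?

Sofia holds 100% of Cobalt, so Sofia controls Cobalt.
No other company's threshold is met.
Sofia controls 1 company.

1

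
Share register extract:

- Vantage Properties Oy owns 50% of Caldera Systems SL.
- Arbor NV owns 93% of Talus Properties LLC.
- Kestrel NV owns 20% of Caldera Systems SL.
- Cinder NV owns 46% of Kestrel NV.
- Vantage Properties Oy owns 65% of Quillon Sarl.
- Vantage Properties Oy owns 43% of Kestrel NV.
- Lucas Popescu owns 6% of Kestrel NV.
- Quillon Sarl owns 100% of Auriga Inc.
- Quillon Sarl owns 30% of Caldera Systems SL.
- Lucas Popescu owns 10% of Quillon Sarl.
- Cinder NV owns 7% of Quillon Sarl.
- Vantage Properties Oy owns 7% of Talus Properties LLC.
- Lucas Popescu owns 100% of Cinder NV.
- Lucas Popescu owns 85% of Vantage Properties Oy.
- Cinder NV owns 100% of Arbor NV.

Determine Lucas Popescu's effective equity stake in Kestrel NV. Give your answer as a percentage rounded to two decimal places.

88.55%

Lucas reaches Kestrel along 3 paths.
Via Vantage: 85% × 43% = 36.55%.
Via Cinder: 100% × 46% = 46%.
Direct stake: 6% = 6%.
Total: 36.55% + 46% + 6% = 88.55%.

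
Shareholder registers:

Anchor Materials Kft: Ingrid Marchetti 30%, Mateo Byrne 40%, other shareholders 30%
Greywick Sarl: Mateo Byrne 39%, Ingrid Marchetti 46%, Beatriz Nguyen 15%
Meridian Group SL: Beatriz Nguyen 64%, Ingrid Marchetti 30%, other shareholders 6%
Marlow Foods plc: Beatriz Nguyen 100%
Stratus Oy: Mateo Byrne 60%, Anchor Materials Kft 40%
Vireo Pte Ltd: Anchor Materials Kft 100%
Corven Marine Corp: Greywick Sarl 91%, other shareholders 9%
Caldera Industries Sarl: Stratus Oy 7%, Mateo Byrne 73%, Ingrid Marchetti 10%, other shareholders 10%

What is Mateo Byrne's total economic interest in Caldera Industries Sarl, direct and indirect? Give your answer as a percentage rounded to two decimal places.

78.32%

Mateo reaches Caldera along 3 paths.
Via Stratus: 60% × 7% = 4.2%.
Via Anchor → Stratus: 40% × 40% × 7% = 1.12%.
Direct stake: 73% = 73%.
Total: 4.2% + 1.12% + 73% = 78.32%.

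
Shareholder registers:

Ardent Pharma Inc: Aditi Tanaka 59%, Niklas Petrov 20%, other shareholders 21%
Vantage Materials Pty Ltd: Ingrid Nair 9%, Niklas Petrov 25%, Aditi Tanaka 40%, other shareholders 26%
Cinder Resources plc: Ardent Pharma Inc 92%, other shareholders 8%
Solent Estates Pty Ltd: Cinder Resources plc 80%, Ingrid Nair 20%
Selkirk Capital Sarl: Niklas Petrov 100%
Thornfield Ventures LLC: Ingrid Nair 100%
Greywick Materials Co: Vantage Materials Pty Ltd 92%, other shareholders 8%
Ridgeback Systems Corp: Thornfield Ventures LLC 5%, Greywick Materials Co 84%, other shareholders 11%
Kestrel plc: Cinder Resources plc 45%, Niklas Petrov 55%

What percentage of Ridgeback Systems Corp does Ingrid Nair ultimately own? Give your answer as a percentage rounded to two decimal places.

Ingrid reaches Ridgeback along 2 paths.
Via Thornfield: 100% × 5% = 5%.
Via Vantage → Greywick: 9% × 92% × 84% = 6.9552%.
Total: 5% + 6.9552% = 11.9552%.
Rounded: 11.96%.

11.96%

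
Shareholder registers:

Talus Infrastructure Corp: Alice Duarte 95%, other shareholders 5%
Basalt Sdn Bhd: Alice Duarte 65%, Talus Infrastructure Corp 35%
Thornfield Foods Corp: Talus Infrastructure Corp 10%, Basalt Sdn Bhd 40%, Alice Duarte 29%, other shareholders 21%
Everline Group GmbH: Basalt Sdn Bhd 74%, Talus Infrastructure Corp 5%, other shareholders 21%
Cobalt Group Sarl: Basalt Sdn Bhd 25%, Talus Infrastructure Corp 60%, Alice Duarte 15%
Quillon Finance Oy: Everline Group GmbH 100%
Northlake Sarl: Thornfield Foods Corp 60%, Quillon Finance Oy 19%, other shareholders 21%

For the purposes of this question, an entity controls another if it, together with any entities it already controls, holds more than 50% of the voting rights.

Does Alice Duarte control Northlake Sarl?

Alice holds 95% of Talus, so Alice controls Talus.
Alice and Talus together hold 65% + 35% = 100% of Basalt, so Alice controls Basalt.
Talus and Basalt and Alice together hold 10% + 40% + 29% = 79% of Thornfield, so Alice controls Thornfield.
Basalt and Talus together hold 74% + 5% = 79% of Everline, so Alice controls Everline.
Everline holds 100% of Quillon, so Alice controls Quillon.
Thornfield and Quillon together hold 60% + 19% = 79% of Northlake, so Alice controls Northlake.

Yes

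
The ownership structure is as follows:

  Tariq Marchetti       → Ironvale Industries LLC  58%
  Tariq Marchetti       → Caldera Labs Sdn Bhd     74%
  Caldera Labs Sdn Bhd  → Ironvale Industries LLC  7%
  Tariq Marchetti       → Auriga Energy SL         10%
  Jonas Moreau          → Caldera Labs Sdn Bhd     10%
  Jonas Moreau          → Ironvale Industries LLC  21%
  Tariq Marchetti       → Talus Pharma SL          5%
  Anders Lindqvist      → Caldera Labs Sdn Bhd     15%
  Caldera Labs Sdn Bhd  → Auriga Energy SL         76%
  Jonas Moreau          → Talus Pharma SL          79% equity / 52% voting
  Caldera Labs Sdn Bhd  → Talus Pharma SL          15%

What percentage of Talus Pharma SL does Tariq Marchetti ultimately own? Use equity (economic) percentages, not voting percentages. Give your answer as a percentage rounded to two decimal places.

16.10%

Tariq reaches Talus along 2 paths.
Via Caldera: 74% × 15% = 11.1%.
Direct stake: 5% = 5%.
Total: 11.1% + 5% = 16.1%.
Rounded: 16.10%.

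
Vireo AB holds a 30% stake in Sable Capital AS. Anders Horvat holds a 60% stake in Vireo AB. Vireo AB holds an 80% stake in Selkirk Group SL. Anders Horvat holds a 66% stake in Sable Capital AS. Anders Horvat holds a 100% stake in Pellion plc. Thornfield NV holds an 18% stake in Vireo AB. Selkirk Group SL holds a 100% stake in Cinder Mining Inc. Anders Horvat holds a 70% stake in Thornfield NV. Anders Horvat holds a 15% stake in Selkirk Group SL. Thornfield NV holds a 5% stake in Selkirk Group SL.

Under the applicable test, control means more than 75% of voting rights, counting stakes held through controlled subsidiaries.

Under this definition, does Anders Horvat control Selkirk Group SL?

No

Anders holds 100% of Pellion, so Anders controls Pellion.
In Selkirk, Anders's side holds only 15%, not > 75%.
So Anders does not control Selkirk.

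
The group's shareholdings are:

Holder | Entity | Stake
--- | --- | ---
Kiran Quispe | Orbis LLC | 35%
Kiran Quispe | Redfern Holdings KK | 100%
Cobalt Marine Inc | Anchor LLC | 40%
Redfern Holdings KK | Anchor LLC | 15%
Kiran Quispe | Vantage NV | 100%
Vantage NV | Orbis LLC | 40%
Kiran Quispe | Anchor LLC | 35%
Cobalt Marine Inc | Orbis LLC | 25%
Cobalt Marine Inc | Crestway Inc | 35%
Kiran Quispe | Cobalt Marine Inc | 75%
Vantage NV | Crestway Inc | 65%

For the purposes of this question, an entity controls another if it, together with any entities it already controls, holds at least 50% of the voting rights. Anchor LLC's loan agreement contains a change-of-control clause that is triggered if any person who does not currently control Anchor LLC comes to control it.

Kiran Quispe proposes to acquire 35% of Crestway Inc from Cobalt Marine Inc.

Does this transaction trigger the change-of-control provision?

The purchase adds only to Kiran's holdings (Cobalt's stake shrinks), so Kiran is the only person who could newly come to control Anchor.
Kiran holds 75% of Cobalt, so Kiran controls Cobalt.
Kiran holds 100% of Redfern, so Kiran controls Redfern.
Cobalt and Redfern and Kiran together hold 40% + 15% + 35% = 90% of Anchor, so Kiran controls Anchor.
So Kiran already controls Anchor before the transaction.
After the purchase, Kiran holds 35% of Crestway directly, and Cobalt's stake falls to 0%.
Kiran controlled Anchor already, so this is not a new person acquiring control; every other person's position is unchanged or reduced.
No new person acquires control, so the clause is not triggered.

No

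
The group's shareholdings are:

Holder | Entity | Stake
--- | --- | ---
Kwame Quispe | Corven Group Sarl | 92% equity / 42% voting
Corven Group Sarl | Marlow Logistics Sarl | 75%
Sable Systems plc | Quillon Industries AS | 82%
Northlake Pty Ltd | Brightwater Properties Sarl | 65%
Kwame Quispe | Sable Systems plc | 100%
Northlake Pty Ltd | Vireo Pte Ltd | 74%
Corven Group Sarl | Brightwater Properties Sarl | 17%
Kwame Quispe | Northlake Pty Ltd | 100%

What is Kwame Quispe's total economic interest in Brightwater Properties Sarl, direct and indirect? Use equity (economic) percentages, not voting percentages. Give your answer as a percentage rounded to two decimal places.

80.64%

Kwame reaches Brightwater along 2 paths.
Via Corven: 92% × 17% = 15.64%.
Via Northlake: 100% × 65% = 65%.
Total: 15.64% + 65% = 80.64%.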